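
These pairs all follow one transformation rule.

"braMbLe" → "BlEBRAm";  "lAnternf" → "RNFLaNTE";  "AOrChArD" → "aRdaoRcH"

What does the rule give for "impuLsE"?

Each output is the input with this applied: flip the case of every letter, then move the last 3 characters to the front (rotate right by 3).
So "impuLsE" becomes "lSeIMPU".

lSeIMPU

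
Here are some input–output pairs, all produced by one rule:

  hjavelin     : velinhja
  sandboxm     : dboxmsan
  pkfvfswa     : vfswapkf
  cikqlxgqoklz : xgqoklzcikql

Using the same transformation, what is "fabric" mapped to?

The transformation: swap the front and back halves of the string, then move the last character to the front.
Starting from "fabric": after the first operation, "ricfab"; after the second, "bricfa".

bricfa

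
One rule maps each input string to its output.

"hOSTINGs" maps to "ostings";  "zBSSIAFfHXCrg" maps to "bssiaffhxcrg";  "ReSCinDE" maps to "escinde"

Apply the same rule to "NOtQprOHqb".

otqprohqb

The transformation: delete the first character, then convert every letter to lowercase.
Working it through for "NOtQprOHqb": intermediate "OtQprOHqb", final "otqprohqb".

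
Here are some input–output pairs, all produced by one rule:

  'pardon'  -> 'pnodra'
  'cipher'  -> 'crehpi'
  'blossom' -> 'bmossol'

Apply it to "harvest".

htsevra

What's happening: move the first character to the end, then reverse the string.
Starting from "harvest": after the first operation, "arvesth"; after the second, "htsevra".
(Check on "cipher": → "ipherc" → "crehpi" ✓)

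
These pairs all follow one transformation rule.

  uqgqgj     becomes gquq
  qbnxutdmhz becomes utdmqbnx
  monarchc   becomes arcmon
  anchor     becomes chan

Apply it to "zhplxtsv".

lxtzhp

The rule is to delete the last 2 characters, then swap the front and back halves of the string.
For "zhplxtsv", step one produces "zhplxt"; step two turns that into "lxtzhp".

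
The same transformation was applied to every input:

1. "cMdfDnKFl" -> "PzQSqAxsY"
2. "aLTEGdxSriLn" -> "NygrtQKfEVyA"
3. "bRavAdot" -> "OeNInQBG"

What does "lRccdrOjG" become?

Each output is the input with this applied: flip the case of every letter, then shift every letter 13 places forward in the alphabet (wrapping around) — i.e. ROT13.
So "lRccdrOjG" becomes "YePPQEbWt".

YePPQEbWt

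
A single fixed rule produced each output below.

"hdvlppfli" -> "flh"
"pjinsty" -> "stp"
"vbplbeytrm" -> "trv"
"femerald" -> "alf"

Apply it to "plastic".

tip

Looking at the pairs, the operation is to swap the first and last characters, then keep only the last 3 characters.
For "plastic", step one produces "clastip"; step two turns that into "tip".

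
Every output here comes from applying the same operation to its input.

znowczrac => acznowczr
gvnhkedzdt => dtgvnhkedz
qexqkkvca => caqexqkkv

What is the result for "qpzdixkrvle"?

In each case the input is transformed by: move the last 2 characters to the front (rotate right by 2).
For "qpzdixkrvle" the result is "leqpzdixkrv".

leqpzdixkrv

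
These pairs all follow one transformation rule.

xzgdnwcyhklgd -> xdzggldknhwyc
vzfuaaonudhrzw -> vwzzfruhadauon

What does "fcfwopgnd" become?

fdcnfgwpo

The transformation: take characters alternately from the front and the back (1st, last, 2nd, 2nd-last, ...).
On "fcfwopgnd" that produces "fdcnfgwpo".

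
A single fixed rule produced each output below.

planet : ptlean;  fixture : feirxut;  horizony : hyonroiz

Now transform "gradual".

Each output is the input with this applied: take characters alternately from the front and the back (1st, last, 2nd, 2nd-last, ...).
"gradual" → "glraaud".

glraaud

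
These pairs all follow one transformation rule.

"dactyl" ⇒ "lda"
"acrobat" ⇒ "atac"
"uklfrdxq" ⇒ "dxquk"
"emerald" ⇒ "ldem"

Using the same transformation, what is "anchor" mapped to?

ran

The transformation: move the first 2 characters to the end (rotate left by 2), then delete the first 3 characters.
Starting from "anchor": after the first operation, "choran"; after the second, "ran".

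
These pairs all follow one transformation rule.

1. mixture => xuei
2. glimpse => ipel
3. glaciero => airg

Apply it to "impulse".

In each case the input is transformed by: move the first 2 characters to the end (rotate left by 2), then keep every other character starting from the first (positions 1st, 3rd, 5th, ...).
Working it through for "impulse": intermediate "pulseim", final "plem".

plem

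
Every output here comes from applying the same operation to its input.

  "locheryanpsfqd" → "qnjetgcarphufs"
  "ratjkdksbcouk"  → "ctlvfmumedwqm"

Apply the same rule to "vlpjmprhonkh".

Each output is the input with this applied: shift every letter 2 places forward in the alphabet (wrapping around), then swap each adjacent pair of characters (1↔2, 3↔4, ...).
Applying both steps to "vlpjmprhonkh": "xnrlortjqpmj", then "nxlrrojtpqjm".

nxlrrojtpqjm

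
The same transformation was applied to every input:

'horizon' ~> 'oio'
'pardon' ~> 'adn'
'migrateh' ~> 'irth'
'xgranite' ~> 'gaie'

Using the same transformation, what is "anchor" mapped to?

The pattern: keep every other character starting from the second (positions 2nd, 4th, 6th, ...).
On "anchor" that produces "nhr".

nhr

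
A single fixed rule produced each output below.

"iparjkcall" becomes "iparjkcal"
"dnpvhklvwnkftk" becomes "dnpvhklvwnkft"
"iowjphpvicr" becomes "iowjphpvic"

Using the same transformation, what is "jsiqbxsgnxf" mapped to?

In each case the input is transformed by: delete the last character.
So "jsiqbxsgnxf" becomes "jsiqbxsgnx".

jsiqbxsgnx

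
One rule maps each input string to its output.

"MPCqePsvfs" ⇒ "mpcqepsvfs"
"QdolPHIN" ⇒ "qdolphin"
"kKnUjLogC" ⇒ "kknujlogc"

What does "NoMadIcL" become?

nomadicl

The transformation: convert every letter to lowercase.
For "NoMadIcL" the result is "nomadicl".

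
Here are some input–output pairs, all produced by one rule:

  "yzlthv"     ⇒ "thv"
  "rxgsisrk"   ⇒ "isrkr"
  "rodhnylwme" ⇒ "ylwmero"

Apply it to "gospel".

The pattern: swap the front and back halves of the string, then delete the last 3 characters.
Working it through for "gospel": intermediate "pelgos", final "pel".

pel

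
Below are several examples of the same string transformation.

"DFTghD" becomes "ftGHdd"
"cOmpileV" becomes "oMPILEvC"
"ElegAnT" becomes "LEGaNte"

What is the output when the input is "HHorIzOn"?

The rule is to move the first character to the end, then flip the case of every letter.
"HHorIzOn" → "HorIzOnH" → "hORiZoNh".
(Check on "DFTghD": → "FTghDD" → "ftGHdd" ✓)

hORiZoNh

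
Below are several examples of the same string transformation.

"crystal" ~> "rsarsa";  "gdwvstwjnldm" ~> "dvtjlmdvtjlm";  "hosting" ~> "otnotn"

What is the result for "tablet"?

Looking at the pairs, the operation is to keep every other character starting from the second (positions 2nd, 4th, 6th, ...), then write the whole string twice.
Applying both steps to "tablet": "alt", then "altalt".

altalt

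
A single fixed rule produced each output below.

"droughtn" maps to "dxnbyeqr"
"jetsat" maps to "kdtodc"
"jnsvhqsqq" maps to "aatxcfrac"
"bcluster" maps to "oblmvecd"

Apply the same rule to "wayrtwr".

gbgkibd

What's happening: shift every letter 10 places forward in the alphabet (wrapping around), then move the last 2 characters to the front (rotate right by 2).
Applying that to "wayrtwr" gives "gbgkibd".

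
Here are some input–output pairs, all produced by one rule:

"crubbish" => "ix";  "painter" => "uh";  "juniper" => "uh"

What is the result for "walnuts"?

ji

In each case the input is transformed by: shift every letter 10 places backward in the alphabet (wrapping around), then keep only the last 2 characters.
For "walnuts", step one produces "mqbdkji"; step two turns that into "ji".
(Check on "painter": → "fqydjuh" → "uh" ✓)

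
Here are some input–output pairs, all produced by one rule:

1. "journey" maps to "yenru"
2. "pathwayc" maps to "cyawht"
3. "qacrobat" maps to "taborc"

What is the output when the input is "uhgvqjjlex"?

The rule is to reverse the string, then delete the last 2 characters.
"uhgvqjjlex" → "xeljjqvghu" → "xeljjqvg".

xeljjqvg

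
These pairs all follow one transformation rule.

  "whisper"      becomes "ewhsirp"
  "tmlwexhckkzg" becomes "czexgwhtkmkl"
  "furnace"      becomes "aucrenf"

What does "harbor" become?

arbrho

Each output is the input with this applied: sort the characters into alphabetical order, then take characters alternately from the front and the back (1st, last, 2nd, 2nd-last, ...).
Doing the same to "harbor": "arbrho".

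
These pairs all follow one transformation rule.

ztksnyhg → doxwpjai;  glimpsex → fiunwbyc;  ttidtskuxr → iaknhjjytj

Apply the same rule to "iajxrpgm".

What's happening: swap the front and back halves of the string, then shift every letter 10 places backward in the alphabet (wrapping around).
For "iajxrpgm", step one produces "rpgmiajx"; step two turns that into "hfwcyqzn".
(Check on "ztksnyhg": → "nyhgztks" → "doxwpjai" ✓)

hfwcyqzn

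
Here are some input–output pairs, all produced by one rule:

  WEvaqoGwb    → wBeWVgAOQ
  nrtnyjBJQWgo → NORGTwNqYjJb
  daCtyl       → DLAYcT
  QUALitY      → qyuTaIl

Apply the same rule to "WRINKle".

Looking at the pairs, the operation is to take characters alternately from the front and the back (1st, last, 2nd, 2nd-last, ...), then flip the case of every letter.
Applying both steps to "WRINKle": "WeRlIKN", then "wErLikn".
(Check on "WEvaqoGwb": → "WbEwvGaoq" → "wBeWVgAOQ" ✓)

wErLikn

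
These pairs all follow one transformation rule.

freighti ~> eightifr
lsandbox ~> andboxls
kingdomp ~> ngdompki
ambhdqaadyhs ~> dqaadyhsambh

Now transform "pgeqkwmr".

eqkwmrpg

The pattern: move the last 2 characters to the front (rotate right by 2), then swap the front and back halves of the string.
On "pgeqkwmr": the first step gives "mrpgeqkw", and the second then gives "eqkwmrpg".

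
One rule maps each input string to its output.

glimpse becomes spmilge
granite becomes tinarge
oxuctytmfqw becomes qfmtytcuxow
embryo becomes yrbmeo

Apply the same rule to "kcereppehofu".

fohepperecku

Each output is the input with this applied: move the last character to the front, then reverse the string.
"kcereppehofu" → "ukcereppehof" → "fohepperecku".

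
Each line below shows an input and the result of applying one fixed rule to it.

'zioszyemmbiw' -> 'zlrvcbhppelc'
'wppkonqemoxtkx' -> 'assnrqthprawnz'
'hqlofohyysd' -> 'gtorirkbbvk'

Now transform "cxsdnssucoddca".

davgqvvxfrggff

Looking at the pairs, the operation is to shift every letter 3 places forward in the alphabet (wrapping around), then swap the first and last characters.
Applying that to "cxsdnssucoddca" gives "davgqvvxfrggff".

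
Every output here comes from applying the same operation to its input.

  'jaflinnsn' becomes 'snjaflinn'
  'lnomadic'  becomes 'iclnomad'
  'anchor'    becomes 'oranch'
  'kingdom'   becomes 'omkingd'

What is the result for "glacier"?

In each case the input is transformed by: move the last 2 characters to the front (rotate right by 2).
Applying that to "glacier" gives "erglaci".

erglaci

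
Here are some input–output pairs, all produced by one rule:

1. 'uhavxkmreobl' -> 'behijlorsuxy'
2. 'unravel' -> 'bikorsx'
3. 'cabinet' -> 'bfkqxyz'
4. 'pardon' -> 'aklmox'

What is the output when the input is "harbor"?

The rule is to shift every letter 3 places backward in the alphabet (wrapping around), then sort the characters into alphabetical order.
Working it through for "harbor": intermediate "exoylo", final "elooxy".

elooxy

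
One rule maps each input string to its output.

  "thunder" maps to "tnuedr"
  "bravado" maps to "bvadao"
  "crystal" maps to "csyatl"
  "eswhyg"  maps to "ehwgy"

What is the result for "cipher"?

Rule — swap each adjacent pair of characters (1↔2, 3↔4, ...), then delete the first character.
For "cipher" the result is "chpre".

chpre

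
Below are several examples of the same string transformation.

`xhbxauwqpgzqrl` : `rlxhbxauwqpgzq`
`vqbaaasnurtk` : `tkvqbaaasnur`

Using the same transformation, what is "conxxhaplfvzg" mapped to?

What's happening: move the last 2 characters to the front (rotate right by 2).
So "conxxhaplfvzg" becomes "zgconxxhaplfv".

zgconxxhaplfv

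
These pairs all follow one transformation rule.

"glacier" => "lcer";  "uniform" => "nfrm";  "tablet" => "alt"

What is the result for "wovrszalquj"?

orzluj

The transformation: swap each adjacent pair of characters (1↔2, 3↔4, ...), then keep every other character starting from the first (positions 1st, 3rd, 5th, ...).
For "wovrszalquj", step one produces "owrvzslauqj"; step two turns that into "orzluj".
(Check on "tablet": → "atlbte" → "alt" ✓)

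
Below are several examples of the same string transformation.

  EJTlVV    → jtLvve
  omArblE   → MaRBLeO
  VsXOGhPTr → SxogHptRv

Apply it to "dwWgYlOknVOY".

WwGyLoKNvoyD

What's happening: move the first character to the end, then flip the case of every letter.
Working it through for "dwWgYlOknVOY": intermediate "wWgYlOknVOYd", final "WwGyLoKNvoyD".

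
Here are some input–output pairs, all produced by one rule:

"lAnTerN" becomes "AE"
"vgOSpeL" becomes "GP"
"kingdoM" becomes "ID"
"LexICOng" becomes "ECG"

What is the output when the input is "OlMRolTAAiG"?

LOAG

The transformation: keep one character in every 3, starting at position 2 (positions 2nd, 5th, 8th, ...), then convert every letter to uppercase.
For "OlMRolTAAiG", step one produces "loAG"; step two turns that into "LOAG".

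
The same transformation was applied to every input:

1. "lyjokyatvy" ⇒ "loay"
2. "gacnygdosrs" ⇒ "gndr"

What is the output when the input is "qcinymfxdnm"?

The pattern: keep one character in every 3, starting at position 1 (positions 1st, 4th, 7th, ...).
On "qcinymfxdnm" that produces "qnfn".

qnfn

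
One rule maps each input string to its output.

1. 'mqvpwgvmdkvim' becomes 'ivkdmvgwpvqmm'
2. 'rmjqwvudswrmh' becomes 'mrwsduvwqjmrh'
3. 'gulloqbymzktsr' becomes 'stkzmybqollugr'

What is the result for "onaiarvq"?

In each case the input is transformed by: move the last character to the front, then reverse the string.
For "onaiarvq" the result is "vraianoq".

vraianoq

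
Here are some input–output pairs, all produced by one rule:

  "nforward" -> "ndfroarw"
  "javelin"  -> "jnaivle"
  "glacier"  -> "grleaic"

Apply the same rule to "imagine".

iemnaig

Looking at the pairs, the operation is to take characters alternately from the front and the back (1st, last, 2nd, 2nd-last, ...).
For "imagine" the result is "iemnaig".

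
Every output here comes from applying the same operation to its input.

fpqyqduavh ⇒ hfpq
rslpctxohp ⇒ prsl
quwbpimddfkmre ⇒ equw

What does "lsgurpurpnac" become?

What's happening: move the first 3 characters to the end (rotate left by 3), then keep only the last 4 characters.
For "lsgurpurpnac", step one produces "urpurpnaclsg"; step two turns that into "clsg".

clsg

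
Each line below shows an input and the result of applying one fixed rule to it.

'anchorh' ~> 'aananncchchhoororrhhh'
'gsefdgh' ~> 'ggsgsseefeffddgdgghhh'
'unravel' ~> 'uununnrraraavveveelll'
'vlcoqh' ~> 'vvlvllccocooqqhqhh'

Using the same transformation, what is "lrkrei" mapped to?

The pattern: repeat every character 3 times, then swap each adjacent pair of characters (1↔2, 3↔4, ...).
"lrkrei" → "lllrrrkkkrrreeeiii" → "llrlrrkkrkrreeieii".

llrlrrkkrkrreeieii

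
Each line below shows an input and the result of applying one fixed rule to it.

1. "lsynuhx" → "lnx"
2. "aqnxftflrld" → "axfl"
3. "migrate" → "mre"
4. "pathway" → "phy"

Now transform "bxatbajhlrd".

Rule — keep one character in every 3, starting at position 1 (positions 1st, 4th, 7th, ...).
"bxatbajhlrd" → "btjr".

btjr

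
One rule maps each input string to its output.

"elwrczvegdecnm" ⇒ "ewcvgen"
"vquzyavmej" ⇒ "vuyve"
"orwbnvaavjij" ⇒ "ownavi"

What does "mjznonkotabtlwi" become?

Looking at the pairs, the operation is to keep every other character starting from the first (positions 1st, 3rd, 5th, ...).
"mjznonkotabtlwi" → "mzoktbli".

mzoktbli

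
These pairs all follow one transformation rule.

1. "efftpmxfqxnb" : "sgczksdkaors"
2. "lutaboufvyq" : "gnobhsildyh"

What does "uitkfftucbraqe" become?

Each output is the input with this applied: move the first 2 characters to the end (rotate left by 2), then shift every letter 13 places forward in the alphabet (wrapping around) — i.e. ROT13.
"uitkfftucbraqe" → "gxssghpoendrhv".
(Check on "lutaboufvyq": → "taboufvyqlu" → "gnobhsildyh" ✓)

gxssghpoendrhv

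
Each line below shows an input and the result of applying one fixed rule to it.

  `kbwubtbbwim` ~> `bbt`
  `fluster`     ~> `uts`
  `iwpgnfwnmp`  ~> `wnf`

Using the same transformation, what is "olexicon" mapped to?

In each case the input is transformed by: take characters alternately from the front and the back (1st, last, 2nd, 2nd-last, ...), then keep only the last 3 characters.
Starting from "olexicon": after the first operation, "onloecxi"; after the second, "cxi".

cxi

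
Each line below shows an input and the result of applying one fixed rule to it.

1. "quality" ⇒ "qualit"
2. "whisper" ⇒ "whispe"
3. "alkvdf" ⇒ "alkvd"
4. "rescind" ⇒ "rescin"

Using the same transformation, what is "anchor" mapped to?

ancho

The rule is to delete the last character.
Doing the same to "anchor": "ancho".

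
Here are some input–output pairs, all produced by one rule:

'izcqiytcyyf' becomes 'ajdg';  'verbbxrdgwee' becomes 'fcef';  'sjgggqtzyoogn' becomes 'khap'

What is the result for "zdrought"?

evu

Looking at the pairs, the operation is to shift every letter 1 place forward in the alphabet (wrapping around), then keep one character in every 3, starting at position 2 (positions 2nd, 5th, 8th, ...).
Applying both steps to "zdrought": "aespvhiu", then "evu".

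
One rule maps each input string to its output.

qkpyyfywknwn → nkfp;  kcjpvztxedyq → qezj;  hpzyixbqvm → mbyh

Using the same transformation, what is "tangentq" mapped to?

Each output is the input with this applied: reverse the string, then keep one character in every 3, starting at position 1 (positions 1st, 4th, 7th, ...).
For "tangentq", step one produces "qtnegnat"; step two turns that into "qea".

qea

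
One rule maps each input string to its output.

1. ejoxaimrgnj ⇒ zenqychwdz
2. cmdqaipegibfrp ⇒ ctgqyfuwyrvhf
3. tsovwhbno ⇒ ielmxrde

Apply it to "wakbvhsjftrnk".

The transformation: delete the first character, then shift every letter 10 places backward in the alphabet (wrapping around).
Working it through for "wakbvhsjftrnk": intermediate "akbvhsjftrnk", final "qarlxizvjhda".

qarlxizvjhda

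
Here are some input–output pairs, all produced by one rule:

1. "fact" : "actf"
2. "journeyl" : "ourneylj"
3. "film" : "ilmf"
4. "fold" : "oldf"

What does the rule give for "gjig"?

The transformation: move the first character to the end.
So "gjig" becomes "jigg".

jigg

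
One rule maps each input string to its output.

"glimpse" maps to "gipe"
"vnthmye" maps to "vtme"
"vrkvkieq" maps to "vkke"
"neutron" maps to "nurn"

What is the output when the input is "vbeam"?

The pattern: keep every other character starting from the first (positions 1st, 3rd, 5th, ...).
For "vbeam" the result is "vem".

vem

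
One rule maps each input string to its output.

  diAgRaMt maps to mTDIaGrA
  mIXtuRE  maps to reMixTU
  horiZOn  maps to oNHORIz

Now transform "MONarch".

CHmonAR

In each case the input is transformed by: move the last 2 characters to the front (rotate right by 2), then flip the case of every letter.
On "MONarch": the first step gives "chMONar", and the second then gives "CHmonAR".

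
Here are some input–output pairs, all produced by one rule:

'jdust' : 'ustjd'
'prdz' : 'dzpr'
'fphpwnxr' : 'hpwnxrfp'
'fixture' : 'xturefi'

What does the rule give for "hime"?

What's happening: move the first 2 characters to the end (rotate left by 2).
So "hime" becomes "mehi".

mehi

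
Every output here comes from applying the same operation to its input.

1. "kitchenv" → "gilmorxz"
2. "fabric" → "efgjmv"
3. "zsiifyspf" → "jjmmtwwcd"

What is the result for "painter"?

Rule — sort the characters into alphabetical order, then shift every letter 4 places forward in the alphabet (wrapping around).
Starting from "painter": after the first operation, "aeinprt"; after the second, "eimrtvx".
(Check on "kitchenv": → "cehikntv" → "gilmorxz" ✓)

eimrtvx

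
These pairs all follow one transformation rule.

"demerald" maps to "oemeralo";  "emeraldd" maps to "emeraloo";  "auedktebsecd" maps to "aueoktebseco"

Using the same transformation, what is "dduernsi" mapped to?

oouernsi

Each output is the input with this applied: replace every "d" with "o".
Doing the same to "dduernsi": "oouernsi".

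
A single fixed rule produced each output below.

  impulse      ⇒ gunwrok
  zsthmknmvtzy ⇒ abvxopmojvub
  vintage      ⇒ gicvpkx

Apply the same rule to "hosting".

In each case the input is transformed by: shift every letter 2 places forward in the alphabet (wrapping around), then reverse the string.
On "hosting": the first step gives "jquvkpi", and the second then gives "ipkvuqj".

ipkvuqj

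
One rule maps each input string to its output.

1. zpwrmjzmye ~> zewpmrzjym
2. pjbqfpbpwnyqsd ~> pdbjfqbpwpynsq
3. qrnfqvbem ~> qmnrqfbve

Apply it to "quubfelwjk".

qkuufblejw

Each output is the input with this applied: move the last character to the front, then swap each adjacent pair of characters (1↔2, 3↔4, ...).
"quubfelwjk" → "kquubfelwj" → "qkuufblejw".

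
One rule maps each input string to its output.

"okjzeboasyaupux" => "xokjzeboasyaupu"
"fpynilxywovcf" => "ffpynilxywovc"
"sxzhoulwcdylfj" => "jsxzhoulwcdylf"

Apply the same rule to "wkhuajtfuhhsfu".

Each output is the input with this applied: move the last character to the front.
For "wkhuajtfuhhsfu" the result is "uwkhuajtfuhhsf".

uwkhuajtfuhhsf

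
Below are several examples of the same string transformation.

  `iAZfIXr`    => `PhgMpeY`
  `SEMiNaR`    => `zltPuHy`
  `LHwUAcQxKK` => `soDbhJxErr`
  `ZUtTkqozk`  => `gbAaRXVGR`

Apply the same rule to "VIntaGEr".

cpUAHnlY

The transformation: flip the case of every letter, then shift every letter 7 places forward in the alphabet (wrapping around).
On "VIntaGEr": the first step gives "viNTAgeR", and the second then gives "cpUAHnlY".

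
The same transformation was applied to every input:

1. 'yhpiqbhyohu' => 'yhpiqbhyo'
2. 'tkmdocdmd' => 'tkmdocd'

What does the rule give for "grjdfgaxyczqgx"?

Each output is the input with this applied: delete the last 2 characters.
Applying that to "grjdfgaxyczqgx" gives "grjdfgaxyczq".

grjdfgaxyczq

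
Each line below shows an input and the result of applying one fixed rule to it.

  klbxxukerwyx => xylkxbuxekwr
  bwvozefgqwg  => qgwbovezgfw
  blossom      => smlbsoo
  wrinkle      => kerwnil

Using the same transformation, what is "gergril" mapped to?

rleggri

The transformation: swap each adjacent pair of characters (1↔2, 3↔4, ...), then move the last 2 characters to the front (rotate right by 2).
Working it through for "gergril": intermediate "eggrirl", final "rleggri".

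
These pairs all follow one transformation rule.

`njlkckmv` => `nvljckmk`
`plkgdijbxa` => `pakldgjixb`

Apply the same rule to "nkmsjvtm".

Looking at the pairs, the operation is to move the last character to the front, then swap each adjacent pair of characters (1↔2, 3↔4, ...).
On "nkmsjvtm": the first step gives "mnkmsjvt", and the second then gives "nmmkjstv".

nmmkjstv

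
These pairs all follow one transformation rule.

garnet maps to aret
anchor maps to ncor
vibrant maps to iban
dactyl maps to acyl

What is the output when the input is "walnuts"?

alut

The rule is to double every character, then keep one character in every 3, starting at position 3 (positions 3rd, 6th, 9th, ...).
"walnuts" → "wwaallnnuuttss" → "alut".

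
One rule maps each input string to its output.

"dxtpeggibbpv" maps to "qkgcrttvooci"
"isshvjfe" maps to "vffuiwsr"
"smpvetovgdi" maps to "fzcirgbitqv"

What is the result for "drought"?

qebhtug

Looking at the pairs, the operation is to shift every letter 13 places forward in the alphabet (wrapping around) — i.e. ROT13.
Applying that to "drought" gives "qebhtug".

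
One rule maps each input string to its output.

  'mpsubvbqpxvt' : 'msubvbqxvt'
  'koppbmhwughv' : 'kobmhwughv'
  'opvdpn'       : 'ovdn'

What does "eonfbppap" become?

Looking at the pairs, the operation is to remove every "p".
So "eonfbppap" becomes "eonfba".

eonfba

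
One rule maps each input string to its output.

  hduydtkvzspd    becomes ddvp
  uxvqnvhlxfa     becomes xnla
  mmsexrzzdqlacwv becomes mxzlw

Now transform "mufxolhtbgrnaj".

The pattern: keep one character in every 3, starting at position 2 (positions 2nd, 5th, 8th, ...).
So "mufxolhtbgrnaj" becomes "uotrj".

uotrj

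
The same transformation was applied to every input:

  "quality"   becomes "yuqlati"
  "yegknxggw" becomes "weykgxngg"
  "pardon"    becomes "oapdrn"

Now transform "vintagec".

eivtngac

The rule is to swap each adjacent pair of characters (1↔2, 3↔4, ...), then move the last character to the front.
Applying both steps to "vintagec": "ivtngace", then "eivtngac".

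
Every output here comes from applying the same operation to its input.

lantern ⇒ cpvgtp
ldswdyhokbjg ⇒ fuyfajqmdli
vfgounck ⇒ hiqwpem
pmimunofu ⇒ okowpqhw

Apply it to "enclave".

pencxg

What's happening: delete the first character, then shift every letter 2 places forward in the alphabet (wrapping around).
Working it through for "enclave": intermediate "nclave", final "pencxg".
(Check on "pmimunofu": → "mimunofu" → "okowpqhw" ✓)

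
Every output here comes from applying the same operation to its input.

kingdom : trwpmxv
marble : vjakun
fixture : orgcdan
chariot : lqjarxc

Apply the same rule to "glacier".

pujlrna

Rule — shift every letter 9 places forward in the alphabet (wrapping around).
So "glacier" becomes "pujlrna".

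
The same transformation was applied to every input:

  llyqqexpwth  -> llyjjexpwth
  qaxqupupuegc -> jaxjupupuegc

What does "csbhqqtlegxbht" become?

What's happening: replace every "q" with "j".
Applying that to "csbhqqtlegxbht" gives "csbhjjtlegxbht".

csbhjjtlegxbht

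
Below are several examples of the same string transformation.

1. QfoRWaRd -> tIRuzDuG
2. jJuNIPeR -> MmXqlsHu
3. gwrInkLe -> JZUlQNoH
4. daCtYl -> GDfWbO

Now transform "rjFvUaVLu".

UMiYxDyoX

Each output is the input with this applied: shift every letter 3 places forward in the alphabet (wrapping around), then flip the case of every letter.
On "rjFvUaVLu": the first step gives "umIyXdYOx", and the second then gives "UMiYxDyoX".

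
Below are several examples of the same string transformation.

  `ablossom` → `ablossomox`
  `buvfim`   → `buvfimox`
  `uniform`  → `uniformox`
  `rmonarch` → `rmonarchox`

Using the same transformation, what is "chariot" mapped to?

Rule — append "ox".
"chariot" → "chariotox".

chariotox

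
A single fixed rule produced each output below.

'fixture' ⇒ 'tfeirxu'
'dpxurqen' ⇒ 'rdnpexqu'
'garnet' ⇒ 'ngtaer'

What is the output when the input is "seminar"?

The rule is to take characters alternately from the front and the back (1st, last, 2nd, 2nd-last, ...), then move the last character to the front.
Applying both steps to "seminar": "sreamni", then "isreamn".

isreamn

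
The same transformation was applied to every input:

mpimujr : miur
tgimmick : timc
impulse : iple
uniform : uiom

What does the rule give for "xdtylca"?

xtla

Looking at the pairs, the operation is to keep every other character starting from the first (positions 1st, 3rd, 5th, ...).
Doing the same to "xdtylca": "xtla".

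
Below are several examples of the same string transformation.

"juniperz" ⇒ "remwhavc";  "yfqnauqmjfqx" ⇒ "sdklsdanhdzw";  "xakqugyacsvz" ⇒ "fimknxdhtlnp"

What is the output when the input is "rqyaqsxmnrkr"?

exeedlndfkza

The pattern: move the last 3 characters to the front (rotate right by 3), then shift every letter 13 places forward in the alphabet (wrapping around) — i.e. ROT13.
Starting from "rqyaqsxmnrkr": after the first operation, "rkrrqyaqsxmn"; after the second, "exeedlndfkza".
(Check on "yfqnauqmjfqx": → "fqxyfqnauqmj" → "sdklsdanhdzw" ✓)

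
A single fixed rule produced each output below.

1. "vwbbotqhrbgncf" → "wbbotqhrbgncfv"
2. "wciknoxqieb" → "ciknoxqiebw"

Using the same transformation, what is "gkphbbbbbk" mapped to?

The rule is to move the first character to the end.
Applying that to "gkphbbbbbk" gives "kphbbbbbkg".

kphbbbbbkg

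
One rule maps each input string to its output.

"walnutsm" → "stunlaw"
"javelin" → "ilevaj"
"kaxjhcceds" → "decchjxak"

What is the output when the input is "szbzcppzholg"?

Each output is the input with this applied: reverse the string, then delete the first character.
Starting from "szbzcppzholg": after the first operation, "glohzppczbzs"; after the second, "lohzppczbzs".

lohzppczbzs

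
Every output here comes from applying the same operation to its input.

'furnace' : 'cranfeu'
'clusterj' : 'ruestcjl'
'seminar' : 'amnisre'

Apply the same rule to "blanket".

eaknbtl

The pattern: take characters alternately from the front and the back (1st, last, 2nd, 2nd-last, ...), then move the first 3 characters to the end (rotate left by 3).
On "blanket": the first step gives "btleakn", and the second then gives "eaknbtl".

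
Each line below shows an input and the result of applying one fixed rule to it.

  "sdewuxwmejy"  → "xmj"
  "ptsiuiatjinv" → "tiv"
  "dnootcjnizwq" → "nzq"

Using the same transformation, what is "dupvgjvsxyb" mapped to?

Rule — keep every other character starting from the second (positions 2nd, 4th, 6th, ...), then keep only the last 3 characters.
Applying both steps to "dupvgjvsxyb": "uvjsy", then "jsy".

jsy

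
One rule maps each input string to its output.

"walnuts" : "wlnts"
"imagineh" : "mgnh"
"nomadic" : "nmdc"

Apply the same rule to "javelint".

In each case the input is transformed by: remove every vowel.
Doing the same to "javelint": "jvlnt".

jvlnt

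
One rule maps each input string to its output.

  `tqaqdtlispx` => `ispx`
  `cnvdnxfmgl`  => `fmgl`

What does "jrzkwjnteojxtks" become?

Looking at the pairs, the operation is to keep only the last 4 characters.
On "jrzkwjnteojxtks" that produces "xtks".

xtks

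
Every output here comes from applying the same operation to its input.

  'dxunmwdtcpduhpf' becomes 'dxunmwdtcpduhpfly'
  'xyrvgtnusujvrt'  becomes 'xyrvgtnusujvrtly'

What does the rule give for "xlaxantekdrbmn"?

xlaxantekdrbmnly

Rule — append "ly".
"xlaxantekdrbmn" → "xlaxantekdrbmnly".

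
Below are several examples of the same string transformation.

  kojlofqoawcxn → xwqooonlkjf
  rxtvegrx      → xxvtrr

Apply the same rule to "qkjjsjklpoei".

sqpolkkjjj

In each case the input is transformed by: sort the characters into reverse alphabetical order, then delete the last 2 characters.
On "qkjjsjklpoei" that produces "sqpolkkjjj".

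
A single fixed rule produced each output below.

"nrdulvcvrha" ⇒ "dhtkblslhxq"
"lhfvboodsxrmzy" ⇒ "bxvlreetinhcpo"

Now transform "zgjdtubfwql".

pwztjkrvmgb

Each output is the input with this applied: shift every letter 10 places backward in the alphabet (wrapping around).
So "zgjdtubfwql" becomes "pwztjkrvmgb".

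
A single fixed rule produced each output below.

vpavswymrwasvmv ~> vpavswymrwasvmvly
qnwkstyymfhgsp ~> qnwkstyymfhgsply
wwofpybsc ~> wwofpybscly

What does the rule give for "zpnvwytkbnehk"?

The transformation: append "ly".
For "zpnvwytkbnehk" the result is "zpnvwytkbnehkly".

zpnvwytkbnehkly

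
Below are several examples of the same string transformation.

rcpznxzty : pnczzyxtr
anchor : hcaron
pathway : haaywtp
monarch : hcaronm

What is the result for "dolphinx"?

ihdxponl

Looking at the pairs, the operation is to sort the characters into reverse alphabetical order, then move the last 3 characters to the front (rotate right by 3).
Starting from "dolphinx": after the first operation, "xponlihd"; after the second, "ihdxponl".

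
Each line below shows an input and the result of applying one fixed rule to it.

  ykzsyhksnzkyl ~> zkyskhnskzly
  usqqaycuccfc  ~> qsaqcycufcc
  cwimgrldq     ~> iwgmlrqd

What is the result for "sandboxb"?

The transformation: delete the first character, then swap each adjacent pair of characters (1↔2, 3↔4, ...).
So "sandboxb" becomes "nabdxob".

nabdxob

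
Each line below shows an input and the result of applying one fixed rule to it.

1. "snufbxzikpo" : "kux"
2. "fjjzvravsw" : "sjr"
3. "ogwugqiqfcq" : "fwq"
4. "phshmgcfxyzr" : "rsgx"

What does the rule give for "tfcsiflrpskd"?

Looking at the pairs, the operation is to keep one character in every 3, starting at position 3 (positions 3rd, 6th, 9th, ...), then move the last character to the front.
On "tfcsiflrpskd": the first step gives "cfpd", and the second then gives "dcfp".

dcfp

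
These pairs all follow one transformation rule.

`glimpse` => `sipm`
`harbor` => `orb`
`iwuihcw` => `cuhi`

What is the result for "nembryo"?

In each case the input is transformed by: take characters alternately from the front and the back (1st, last, 2nd, 2nd-last, ...), then delete the first 3 characters.
Starting from "nembryo": after the first operation, "noeymrb"; after the second, "ymrb".
(Check on "glimpse": → "gelsipm" → "sipm" ✓)

ymrb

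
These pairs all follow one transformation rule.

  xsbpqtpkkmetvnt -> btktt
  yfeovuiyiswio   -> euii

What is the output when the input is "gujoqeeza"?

The transformation: keep one character in every 3, starting at position 3 (positions 3rd, 6th, 9th, ...).
On "gujoqeeza" that produces "jea".

jea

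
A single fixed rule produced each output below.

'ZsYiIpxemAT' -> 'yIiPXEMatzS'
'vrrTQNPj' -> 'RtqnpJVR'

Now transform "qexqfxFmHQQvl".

XQFXfMhqqVLQE

The pattern: flip the case of every letter, then move the first 2 characters to the end (rotate left by 2).
Working it through for "qexqfxFmHQQvl": intermediate "QEXQFXfMhqqVL", final "XQFXfMhqqVLQE".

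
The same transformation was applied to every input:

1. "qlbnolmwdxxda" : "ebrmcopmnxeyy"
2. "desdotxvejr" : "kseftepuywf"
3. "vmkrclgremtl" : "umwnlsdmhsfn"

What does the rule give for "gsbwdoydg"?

Looking at the pairs, the operation is to move the last 2 characters to the front (rotate right by 2), then shift every letter 1 place forward in the alphabet (wrapping around).
On "gsbwdoydg": the first step gives "dggsbwdoy", and the second then gives "ehhtcxepz".

ehhtcxepz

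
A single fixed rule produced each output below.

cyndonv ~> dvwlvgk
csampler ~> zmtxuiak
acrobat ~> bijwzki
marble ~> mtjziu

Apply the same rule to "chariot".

The pattern: reverse the string, then shift every letter 8 places forward in the alphabet (wrapping around).
On "chariot": the first step gives "toirahc", and the second then gives "bwqzipk".

bwqzipk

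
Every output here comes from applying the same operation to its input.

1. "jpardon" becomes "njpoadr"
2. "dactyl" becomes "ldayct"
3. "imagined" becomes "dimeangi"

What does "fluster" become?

The rule is to swap the first and last characters, then take characters alternately from the front and the back (1st, last, 2nd, 2nd-last, ...).
Working it through for "fluster": intermediate "rlustef", final "rfleuts".

rfleuts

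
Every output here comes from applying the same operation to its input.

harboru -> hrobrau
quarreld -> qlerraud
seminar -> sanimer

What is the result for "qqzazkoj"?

The transformation: reverse the string, then swap the first and last characters.
On "qqzazkoj": the first step gives "jokzazqq", and the second then gives "qokzazqj".

qokzazqj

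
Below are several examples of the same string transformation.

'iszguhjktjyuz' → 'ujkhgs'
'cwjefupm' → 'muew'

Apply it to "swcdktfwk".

The transformation: keep every other character starting from the second (positions 2nd, 4th, 6th, ...), then reverse the string.
"swcdktfwk" → "wdtw" → "wtdw".

wtdw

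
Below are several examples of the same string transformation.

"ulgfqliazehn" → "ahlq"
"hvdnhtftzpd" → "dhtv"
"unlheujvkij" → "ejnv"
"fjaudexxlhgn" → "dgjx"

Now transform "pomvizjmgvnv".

Rule — keep one character in every 3, starting at position 2 (positions 2nd, 5th, 8th, ...), then sort the characters into alphabetical order.
"pomvizjmgvnv" → "oimn" → "imno".

imno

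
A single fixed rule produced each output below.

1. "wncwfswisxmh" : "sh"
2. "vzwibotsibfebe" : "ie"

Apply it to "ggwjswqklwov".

Each output is the input with this applied: keep one character in every 3, starting at position 3 (positions 3rd, 6th, 9th, ...), then keep only the last 2 characters.
Starting from "ggwjswqklwov": after the first operation, "wwlv"; after the second, "lv".
(Check on "vzwibotsibfebe": → "woie" → "ie" ✓)

lv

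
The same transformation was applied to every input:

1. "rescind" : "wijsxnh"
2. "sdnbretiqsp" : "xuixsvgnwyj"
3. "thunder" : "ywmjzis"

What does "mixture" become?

Rule — shift every letter 5 places forward in the alphabet (wrapping around), then take characters alternately from the front and the back (1st, last, 2nd, 2nd-last, ...).
"mixture" → "rncyzwj" → "rjnwczy".

rjnwczy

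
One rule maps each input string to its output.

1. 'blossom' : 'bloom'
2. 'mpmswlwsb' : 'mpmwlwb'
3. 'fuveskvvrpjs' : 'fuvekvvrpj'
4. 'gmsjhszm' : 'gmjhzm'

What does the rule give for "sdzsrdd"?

The pattern: remove every "s".
On "sdzsrdd" that produces "dzrdd".

dzrdd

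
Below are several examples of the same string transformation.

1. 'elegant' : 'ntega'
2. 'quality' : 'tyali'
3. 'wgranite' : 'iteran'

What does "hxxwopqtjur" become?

pqtjurxwo

The rule is to delete the first 2 characters, then move the first 3 characters to the end (rotate left by 3).
On "hxxwopqtjur": the first step gives "xwopqtjur", and the second then gives "pqtjurxwo".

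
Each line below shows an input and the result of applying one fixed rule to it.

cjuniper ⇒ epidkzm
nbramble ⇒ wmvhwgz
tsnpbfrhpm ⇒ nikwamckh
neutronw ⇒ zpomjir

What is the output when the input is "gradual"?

What's happening: delete the first character, then shift every letter 5 places backward in the alphabet (wrapping around).
On "gradual": the first step gives "radual", and the second then gives "mvypvg".

mvypvg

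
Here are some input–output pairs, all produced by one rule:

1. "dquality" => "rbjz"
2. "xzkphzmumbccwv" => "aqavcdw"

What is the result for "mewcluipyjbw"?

The pattern: shift every letter 1 place forward in the alphabet (wrapping around), then keep every other character starting from the second (positions 2nd, 4th, 6th, ...).
Applying both steps to "mewcluipyjbw": "nfxdmvjqzkcx", then "fdvqkx".

fdvqkx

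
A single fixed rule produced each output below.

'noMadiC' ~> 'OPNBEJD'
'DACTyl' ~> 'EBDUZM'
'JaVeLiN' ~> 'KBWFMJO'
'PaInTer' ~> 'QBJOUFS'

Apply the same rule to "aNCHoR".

Rule — shift every letter 1 place forward in the alphabet (wrapping around), then convert every letter to uppercase.
For "aNCHoR", step one produces "bODIpS"; step two turns that into "BODIPS".

BODIPS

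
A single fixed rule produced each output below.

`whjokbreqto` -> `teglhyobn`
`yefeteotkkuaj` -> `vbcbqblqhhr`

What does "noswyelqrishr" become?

In each case the input is transformed by: shift every letter 3 places backward in the alphabet (wrapping around), then delete the last 2 characters.
Applying both steps to "noswyelqrishr": "klptvbinofpeo", then "klptvbinofp".

klptvbinofp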